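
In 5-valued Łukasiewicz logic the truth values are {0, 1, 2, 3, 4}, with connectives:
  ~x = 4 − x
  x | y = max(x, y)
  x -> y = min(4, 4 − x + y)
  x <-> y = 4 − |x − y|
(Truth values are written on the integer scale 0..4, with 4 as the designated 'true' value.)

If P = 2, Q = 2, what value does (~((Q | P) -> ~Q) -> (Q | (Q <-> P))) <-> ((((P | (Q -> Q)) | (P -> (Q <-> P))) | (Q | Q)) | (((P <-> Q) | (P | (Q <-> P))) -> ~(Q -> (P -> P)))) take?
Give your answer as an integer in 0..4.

Q | P = 2 | 2 = 2
~Q = ~2 = 2
(Q | P) -> ~Q = 2 -> 2 = 4
~((Q | P) -> ~Q) = ~4 = 0
Q <-> P = 2 <-> 2 = 4
Q | (Q <-> P) = 2 | 4 = 4
~((Q | P) -> ~Q) -> (Q | (Q <-> P)) = 0 -> 4 = 4
Q -> Q = 2 -> 2 = 4
P | (Q -> Q) = 2 | 4 = 4
Q <-> P = 2 <-> 2 = 4
P -> (Q <-> P) = 2 -> 4 = 4
(P | (Q -> Q)) | (P -> (Q <-> P)) = 4 | 4 = 4
Q | Q = 2 | 2 = 2
((P | (Q -> Q)) | (P -> (Q <-> P))) | (Q | Q) = 4 | 2 = 4
P <-> Q = 2 <-> 2 = 4
Q <-> P = 2 <-> 2 = 4
P | (Q <-> P) = 2 | 4 = 4
(P <-> Q) | (P | (Q <-> P)) = 4 | 4 = 4
P -> P = 2 -> 2 = 4
Q -> (P -> P) = 2 -> 4 = 4
~(Q -> (P -> P)) = ~4 = 0
((P <-> Q) | (P | (Q <-> P))) -> ~(Q -> (P -> P)) = 4 -> 0 = 0
(((P | (Q -> Q)) | (P -> (Q <-> P))) | (Q | Q)) | (((P <-> Q) | (P | (Q <-> P))) -> ~(Q -> (P -> P))) = 4 | 0 = 4
(~((Q | P) -> ~Q) -> (Q | (Q <-> P))) <-> ((((P | (Q -> Q)) | (P -> (Q <-> P))) | (Q | Q)) | (((P <-> Q) | (P | (Q <-> P))) -> ~(Q -> (P -> P)))) = 4 <-> 4 = 4

4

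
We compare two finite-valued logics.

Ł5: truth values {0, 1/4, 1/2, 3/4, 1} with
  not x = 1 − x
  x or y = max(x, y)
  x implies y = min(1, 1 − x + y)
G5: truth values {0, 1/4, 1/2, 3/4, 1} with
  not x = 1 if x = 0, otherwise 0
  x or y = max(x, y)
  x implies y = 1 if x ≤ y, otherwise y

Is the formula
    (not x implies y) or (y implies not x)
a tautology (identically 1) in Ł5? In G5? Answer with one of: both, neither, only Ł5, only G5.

both

In Ł5: every assignment gives 1 — tautology.
In G5: every assignment gives 1 — tautology.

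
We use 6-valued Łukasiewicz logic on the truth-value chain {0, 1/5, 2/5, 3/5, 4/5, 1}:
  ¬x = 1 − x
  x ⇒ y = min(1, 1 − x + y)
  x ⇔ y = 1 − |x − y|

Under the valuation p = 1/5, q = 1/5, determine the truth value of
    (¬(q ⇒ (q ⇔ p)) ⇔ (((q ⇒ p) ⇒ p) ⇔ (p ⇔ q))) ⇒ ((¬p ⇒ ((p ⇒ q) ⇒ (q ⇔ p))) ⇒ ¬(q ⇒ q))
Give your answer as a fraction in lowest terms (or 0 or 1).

1/5

q ⇔ p = 1/5 ⇔ 1/5 = 1
q ⇒ (q ⇔ p) = 1/5 ⇒ 1 = 1
¬(q ⇒ (q ⇔ p)) = ¬1 = 0
q ⇒ p = 1/5 ⇒ 1/5 = 1
(q ⇒ p) ⇒ p = 1 ⇒ 1/5 = 1/5
p ⇔ q = 1/5 ⇔ 1/5 = 1
((q ⇒ p) ⇒ p) ⇔ (p ⇔ q) = 1/5 ⇔ 1 = 1/5
¬(q ⇒ (q ⇔ p)) ⇔ (((q ⇒ p) ⇒ p) ⇔ (p ⇔ q)) = 0 ⇔ 1/5 = 4/5
¬p = ¬1/5 = 4/5
p ⇒ q = 1/5 ⇒ 1/5 = 1
q ⇔ p = 1/5 ⇔ 1/5 = 1
(p ⇒ q) ⇒ (q ⇔ p) = 1 ⇒ 1 = 1
¬p ⇒ ((p ⇒ q) ⇒ (q ⇔ p)) = 4/5 ⇒ 1 = 1
q ⇒ q = 1/5 ⇒ 1/5 = 1
¬(q ⇒ q) = ¬1 = 0
(¬p ⇒ ((p ⇒ q) ⇒ (q ⇔ p))) ⇒ ¬(q ⇒ q) = 1 ⇒ 0 = 0
(¬(q ⇒ (q ⇔ p)) ⇔ (((q ⇒ p) ⇒ p) ⇔ (p ⇔ q))) ⇒ ((¬p ⇒ ((p ⇒ q) ⇒ (q ⇔ p))) ⇒ ¬(q ⇒ q)) = 4/5 ⇒ 0 = 1/5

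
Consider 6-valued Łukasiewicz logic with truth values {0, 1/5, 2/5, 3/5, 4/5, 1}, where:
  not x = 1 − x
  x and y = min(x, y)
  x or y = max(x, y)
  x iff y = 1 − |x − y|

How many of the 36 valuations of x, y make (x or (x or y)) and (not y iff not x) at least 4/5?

6

value 1: 1 assignment (counts)
value 4/5: 5 assignments (counts)
value 3/5: 9 assignments
value 2/5: 11 assignments
value 1/5: 7 assignments
value 0: 3 assignments
So 6 of the 36 assignments meet the threshold.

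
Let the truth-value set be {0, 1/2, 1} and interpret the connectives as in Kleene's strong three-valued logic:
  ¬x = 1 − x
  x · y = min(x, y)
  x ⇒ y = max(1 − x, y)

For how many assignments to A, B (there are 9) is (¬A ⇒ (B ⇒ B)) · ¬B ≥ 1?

3

A = 0, B = 0 ↦ 1  ≥
A = 0, B = 1/2 ↦ 1/2  <
A = 0, B = 1 ↦ 0  <
A = 1/2, B = 0 ↦ 1  ≥
A = 1/2, B = 1/2 ↦ 1/2  <
A = 1/2, B = 1 ↦ 0  <
A = 1, B = 0 ↦ 1  ≥
A = 1, B = 1/2 ↦ 1/2  <
A = 1, B = 1 ↦ 0  <
So 3 of the 9 assignments meet the threshold.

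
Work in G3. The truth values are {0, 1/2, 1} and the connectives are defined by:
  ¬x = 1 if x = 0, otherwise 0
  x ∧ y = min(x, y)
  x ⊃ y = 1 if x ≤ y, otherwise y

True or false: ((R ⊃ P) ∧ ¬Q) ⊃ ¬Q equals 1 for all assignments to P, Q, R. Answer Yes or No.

At P = 1/2, Q = 1, R = 1/2, for instance:
R ⊃ P = 1/2 ⊃ 1/2 = 1
¬Q = ¬1 = 0
(R ⊃ P) ∧ ¬Q = 1 ∧ 0 = 0
((R ⊃ P) ∧ ¬Q) ⊃ ¬Q = 0 ⊃ 0 = 1
and checking the remaining 26 assignments likewise gives ≥ 1 in every case.

Yes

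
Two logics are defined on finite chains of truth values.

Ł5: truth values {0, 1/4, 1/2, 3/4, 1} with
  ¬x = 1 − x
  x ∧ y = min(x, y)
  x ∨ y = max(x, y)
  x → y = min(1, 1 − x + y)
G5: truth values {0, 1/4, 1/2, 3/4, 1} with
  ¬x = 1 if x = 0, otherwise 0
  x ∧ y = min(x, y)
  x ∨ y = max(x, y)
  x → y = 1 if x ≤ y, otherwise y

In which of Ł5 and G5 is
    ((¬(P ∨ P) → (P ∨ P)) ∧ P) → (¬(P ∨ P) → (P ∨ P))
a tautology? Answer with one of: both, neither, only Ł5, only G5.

In Ł5: every assignment gives 1 — tautology.
In G5: every assignment gives 1 — tautology.

both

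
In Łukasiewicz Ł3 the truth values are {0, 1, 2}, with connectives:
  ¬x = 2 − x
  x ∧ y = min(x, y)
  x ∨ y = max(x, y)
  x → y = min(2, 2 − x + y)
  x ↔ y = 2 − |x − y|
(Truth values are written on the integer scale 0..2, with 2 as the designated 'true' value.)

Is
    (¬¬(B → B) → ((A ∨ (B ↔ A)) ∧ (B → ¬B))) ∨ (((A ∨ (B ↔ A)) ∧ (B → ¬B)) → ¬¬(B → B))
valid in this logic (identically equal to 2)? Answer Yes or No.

A = 0, B = 0 ↦ 2
A = 0, B = 1 ↦ 2
A = 0, B = 2 ↦ 2
A = 1, B = 0 ↦ 2
A = 1, B = 1 ↦ 2
A = 1, B = 2 ↦ 2
A = 2, B = 0 ↦ 2
A = 2, B = 1 ↦ 2
A = 2, B = 2 ↦ 2
Every assignment gives a value ≥ 2.

Yes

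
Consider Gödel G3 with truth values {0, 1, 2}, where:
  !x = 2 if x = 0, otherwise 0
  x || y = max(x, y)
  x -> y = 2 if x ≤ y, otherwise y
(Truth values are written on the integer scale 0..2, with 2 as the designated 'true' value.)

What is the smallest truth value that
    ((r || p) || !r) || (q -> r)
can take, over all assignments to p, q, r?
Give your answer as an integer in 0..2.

1

Take p = 0, q = 2, r = 1:
r || p = 1 || 0 = 1
!r = !1 = 0
(r || p) || !r = 1 || 0 = 1
q -> r = 2 -> 1 = 1
((r || p) || !r) || (q -> r) = 1 || 1 = 1
No assignment yields a value below 1, so this is the minimum.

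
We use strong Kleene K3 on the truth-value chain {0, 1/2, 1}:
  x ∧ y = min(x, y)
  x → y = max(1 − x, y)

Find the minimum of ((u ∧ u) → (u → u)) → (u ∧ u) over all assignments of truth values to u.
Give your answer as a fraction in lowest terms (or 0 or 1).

Take u = 0:
u ∧ u = 0 ∧ 0 = 0
u → u = 0 → 0 = 1
(u ∧ u) → (u → u) = 0 → 1 = 1
u ∧ u = 0 ∧ 0 = 0
((u ∧ u) → (u → u)) → (u ∧ u) = 1 → 0 = 0
No assignment yields a value below 0, so this is the minimum.

0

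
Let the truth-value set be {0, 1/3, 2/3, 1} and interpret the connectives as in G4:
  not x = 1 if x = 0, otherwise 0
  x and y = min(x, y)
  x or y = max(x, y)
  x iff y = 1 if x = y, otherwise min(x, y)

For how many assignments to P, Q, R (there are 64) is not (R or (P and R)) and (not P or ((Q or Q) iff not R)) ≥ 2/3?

value 1: 7 assignments (counts)
value 2/3: 3 assignments (counts)
value 1/3: 3 assignments
value 0: 51 assignments
So 10 of the 64 assignments meet the threshold.

10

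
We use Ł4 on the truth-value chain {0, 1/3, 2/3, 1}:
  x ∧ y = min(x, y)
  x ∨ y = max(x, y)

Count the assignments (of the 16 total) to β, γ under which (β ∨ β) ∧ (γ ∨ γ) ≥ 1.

β = 0, γ = 0 ↦ 0  <
β = 0, γ = 1/3 ↦ 0  <
β = 0, γ = 2/3 ↦ 0  <
β = 0, γ = 1 ↦ 0  <
β = 1/3, γ = 0 ↦ 0  <
β = 1/3, γ = 1/3 ↦ 1/3  <
β = 1/3, γ = 2/3 ↦ 1/3  <
β = 1/3, γ = 1 ↦ 1/3  <
β = 2/3, γ = 0 ↦ 0  <
β = 2/3, γ = 1/3 ↦ 1/3  <
β = 2/3, γ = 2/3 ↦ 2/3  <
β = 2/3, γ = 1 ↦ 2/3  <
β = 1, γ = 0 ↦ 0  <
β = 1, γ = 1/3 ↦ 1/3  <
β = 1, γ = 2/3 ↦ 2/3  <
β = 1, γ = 1 ↦ 1  ≥
So 1 of the 16 assignments meets the threshold.

1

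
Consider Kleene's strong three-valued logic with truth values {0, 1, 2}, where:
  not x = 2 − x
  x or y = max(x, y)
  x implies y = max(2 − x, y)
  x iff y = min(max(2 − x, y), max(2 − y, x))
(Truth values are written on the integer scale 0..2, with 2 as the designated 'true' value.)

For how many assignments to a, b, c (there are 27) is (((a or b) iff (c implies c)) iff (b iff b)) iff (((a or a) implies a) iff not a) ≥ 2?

2

value 2: 2 assignments (counts)
value 1: 19 assignments
value 0: 6 assignments
So 2 of the 27 assignments meet the threshold.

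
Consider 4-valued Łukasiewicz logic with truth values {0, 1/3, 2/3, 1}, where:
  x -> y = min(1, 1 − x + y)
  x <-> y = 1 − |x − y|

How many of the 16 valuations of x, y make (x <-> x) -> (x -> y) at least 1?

x = 0, y = 0 ↦ 1  ≥
x = 0, y = 1/3 ↦ 1  ≥
x = 0, y = 2/3 ↦ 1  ≥
x = 0, y = 1 ↦ 1  ≥
x = 1/3, y = 0 ↦ 2/3  <
x = 1/3, y = 1/3 ↦ 1  ≥
x = 1/3, y = 2/3 ↦ 1  ≥
x = 1/3, y = 1 ↦ 1  ≥
x = 2/3, y = 0 ↦ 1/3  <
x = 2/3, y = 1/3 ↦ 2/3  <
x = 2/3, y = 2/3 ↦ 1  ≥
x = 2/3, y = 1 ↦ 1  ≥
x = 1, y = 0 ↦ 0  <
x = 1, y = 1/3 ↦ 1/3  <
x = 1, y = 2/3 ↦ 2/3  <
x = 1, y = 1 ↦ 1  ≥
So 10 of the 16 assignments meet the threshold.

10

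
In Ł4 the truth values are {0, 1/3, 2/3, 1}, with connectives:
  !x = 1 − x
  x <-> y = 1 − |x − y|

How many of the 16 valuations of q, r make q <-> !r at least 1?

4

q = 0, r = 0 ↦ 0  <
q = 0, r = 1/3 ↦ 1/3  <
q = 0, r = 2/3 ↦ 2/3  <
q = 0, r = 1 ↦ 1  ≥
q = 1/3, r = 0 ↦ 1/3  <
q = 1/3, r = 1/3 ↦ 2/3  <
q = 1/3, r = 2/3 ↦ 1  ≥
q = 1/3, r = 1 ↦ 2/3  <
q = 2/3, r = 0 ↦ 2/3  <
q = 2/3, r = 1/3 ↦ 1  ≥
q = 2/3, r = 2/3 ↦ 2/3  <
q = 2/3, r = 1 ↦ 1/3  <
q = 1, r = 0 ↦ 1  ≥
q = 1, r = 1/3 ↦ 2/3  <
q = 1, r = 2/3 ↦ 1/3  <
q = 1, r = 1 ↦ 0  <
So 4 of the 16 assignments meet the threshold.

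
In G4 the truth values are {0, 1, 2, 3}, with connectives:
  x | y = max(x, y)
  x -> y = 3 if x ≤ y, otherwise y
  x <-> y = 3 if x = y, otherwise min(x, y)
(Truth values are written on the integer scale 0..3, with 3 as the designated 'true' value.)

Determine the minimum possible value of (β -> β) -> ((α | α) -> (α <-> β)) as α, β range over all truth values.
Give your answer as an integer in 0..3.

Take α = 1, β = 0:
β -> β = 0 -> 0 = 3
α | α = 1 | 1 = 1
α <-> β = 1 <-> 0 = 0
(α | α) -> (α <-> β) = 1 -> 0 = 0
(β -> β) -> ((α | α) -> (α <-> β)) = 3 -> 0 = 0
No assignment yields a value below 0, so this is the minimum.

0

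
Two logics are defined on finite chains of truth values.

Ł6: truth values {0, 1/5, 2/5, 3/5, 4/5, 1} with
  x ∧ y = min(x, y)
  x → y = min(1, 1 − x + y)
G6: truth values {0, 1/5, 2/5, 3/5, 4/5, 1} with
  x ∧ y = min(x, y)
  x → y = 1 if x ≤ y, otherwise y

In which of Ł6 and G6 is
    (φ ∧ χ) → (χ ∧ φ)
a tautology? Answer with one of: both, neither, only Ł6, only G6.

both

In Ł6: every assignment gives 1 — tautology.
In G6: every assignment gives 1 — tautology.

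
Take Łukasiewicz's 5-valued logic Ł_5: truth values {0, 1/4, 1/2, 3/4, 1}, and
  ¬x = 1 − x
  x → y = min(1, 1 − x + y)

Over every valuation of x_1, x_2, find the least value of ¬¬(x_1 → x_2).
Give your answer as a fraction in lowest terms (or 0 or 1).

Take x_1 = 1, x_2 = 0:
x_1 → x_2 = 1 → 0 = 0
¬(x_1 → x_2) = ¬0 = 1
¬¬(x_1 → x_2) = ¬1 = 0
No assignment yields a value below 0, so this is the minimum.

0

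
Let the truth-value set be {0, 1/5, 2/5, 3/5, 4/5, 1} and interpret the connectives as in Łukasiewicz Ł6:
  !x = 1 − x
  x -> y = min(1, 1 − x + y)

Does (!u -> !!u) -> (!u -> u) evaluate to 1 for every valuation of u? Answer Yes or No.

Yes

u = 0 ↦ 1
u = 1/5 ↦ 1
u = 2/5 ↦ 1
u = 3/5 ↦ 1
u = 4/5 ↦ 1
u = 1 ↦ 1
Every assignment gives a value ≥ 1.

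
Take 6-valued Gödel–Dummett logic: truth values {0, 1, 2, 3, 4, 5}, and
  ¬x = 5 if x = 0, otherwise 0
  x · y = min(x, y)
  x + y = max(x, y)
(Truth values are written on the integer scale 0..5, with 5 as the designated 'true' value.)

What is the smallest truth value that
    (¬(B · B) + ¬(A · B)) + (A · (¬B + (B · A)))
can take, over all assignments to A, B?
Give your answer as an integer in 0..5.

Take A = 1, B = 1:
B · B = 1 · 1 = 1
¬(B · B) = ¬1 = 0
A · B = 1 · 1 = 1
¬(A · B) = ¬1 = 0
¬(B · B) + ¬(A · B) = 0 + 0 = 0
¬B = ¬1 = 0
B · A = 1 · 1 = 1
¬B + (B · A) = 0 + 1 = 1
A · (¬B + (B · A)) = 1 · 1 = 1
(¬(B · B) + ¬(A · B)) + (A · (¬B + (B · A))) = 0 + 1 = 1
No assignment yields a value below 1, so this is the minimum.

1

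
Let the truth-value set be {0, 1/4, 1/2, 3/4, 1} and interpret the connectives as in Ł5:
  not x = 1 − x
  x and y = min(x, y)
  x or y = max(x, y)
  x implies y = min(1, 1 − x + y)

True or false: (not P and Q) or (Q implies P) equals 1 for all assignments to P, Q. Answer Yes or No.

No

Counterexample: take P = 0, Q = 1/4.
not P = not 0 = 1
not P and Q = 1 and 1/4 = 1/4
Q implies P = 1/4 implies 0 = 3/4
(not P and Q) or (Q implies P) = 1/4 or 3/4 = 3/4
This gives 3/4 ≠ 1.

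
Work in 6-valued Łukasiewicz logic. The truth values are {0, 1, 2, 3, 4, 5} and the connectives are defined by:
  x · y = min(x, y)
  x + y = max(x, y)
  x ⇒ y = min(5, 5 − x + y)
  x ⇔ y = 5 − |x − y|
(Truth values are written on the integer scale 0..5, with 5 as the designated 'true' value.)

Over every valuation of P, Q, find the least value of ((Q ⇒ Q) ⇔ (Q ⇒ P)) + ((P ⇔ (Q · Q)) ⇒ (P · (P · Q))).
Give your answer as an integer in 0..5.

Take P = 0, Q = 2:
Q ⇒ Q = 2 ⇒ 2 = 5
Q ⇒ P = 2 ⇒ 0 = 3
(Q ⇒ Q) ⇔ (Q ⇒ P) = 5 ⇔ 3 = 3
Q · Q = 2 · 2 = 2
P ⇔ (Q · Q) = 0 ⇔ 2 = 3
P · Q = 0 · 2 = 0
P · (P · Q) = 0 · 0 = 0
(P ⇔ (Q · Q)) ⇒ (P · (P · Q)) = 3 ⇒ 0 = 2
((Q ⇒ Q) ⇔ (Q ⇒ P)) + ((P ⇔ (Q · Q)) ⇒ (P · (P · Q))) = 3 + 2 = 3
No assignment yields a value below 3, so this is the minimum.

3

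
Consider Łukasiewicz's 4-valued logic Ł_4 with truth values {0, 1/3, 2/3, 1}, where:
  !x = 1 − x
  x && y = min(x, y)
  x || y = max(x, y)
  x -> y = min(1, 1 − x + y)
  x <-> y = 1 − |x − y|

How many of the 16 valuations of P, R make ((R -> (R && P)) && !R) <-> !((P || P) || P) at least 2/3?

10

P = 0, R = 0 ↦ 1  ≥
P = 0, R = 1/3 ↦ 2/3  ≥
P = 0, R = 2/3 ↦ 1/3  <
P = 0, R = 1 ↦ 0  <
P = 1/3, R = 0 ↦ 2/3  ≥
P = 1/3, R = 1/3 ↦ 1  ≥
P = 1/3, R = 2/3 ↦ 2/3  ≥
P = 1/3, R = 1 ↦ 1/3  <
P = 2/3, R = 0 ↦ 1/3  <
P = 2/3, R = 1/3 ↦ 2/3  ≥
P = 2/3, R = 2/3 ↦ 1  ≥
P = 2/3, R = 1 ↦ 2/3  ≥
P = 1, R = 0 ↦ 0  <
P = 1, R = 1/3 ↦ 1/3  <
P = 1, R = 2/3 ↦ 2/3  ≥
P = 1, R = 1 ↦ 1  ≥
So 10 of the 16 assignments meet the threshold.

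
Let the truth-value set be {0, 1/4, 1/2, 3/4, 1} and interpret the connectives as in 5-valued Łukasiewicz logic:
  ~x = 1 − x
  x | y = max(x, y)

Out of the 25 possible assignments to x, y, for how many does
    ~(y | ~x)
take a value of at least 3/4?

value 1: 1 assignment (counts)
value 3/4: 3 assignments (counts)
value 1/2: 5 assignments
value 1/4: 7 assignments
value 0: 9 assignments
So 4 of the 25 assignments meet the threshold.

4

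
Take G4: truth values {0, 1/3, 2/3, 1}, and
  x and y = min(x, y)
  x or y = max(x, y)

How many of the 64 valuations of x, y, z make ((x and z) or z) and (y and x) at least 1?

value 1: 1 assignment (counts)
value 2/3: 7 assignments
value 1/3: 19 assignments
value 0: 37 assignments
So 1 of the 64 assignments meets the threshold.

1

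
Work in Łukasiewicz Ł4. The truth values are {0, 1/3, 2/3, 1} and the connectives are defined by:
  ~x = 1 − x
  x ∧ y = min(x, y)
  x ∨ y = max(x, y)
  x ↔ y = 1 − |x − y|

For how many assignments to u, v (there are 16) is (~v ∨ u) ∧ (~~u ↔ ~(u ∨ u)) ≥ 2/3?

6

u = 0, v = 0 ↦ 0  <
u = 0, v = 1/3 ↦ 0  <
u = 0, v = 2/3 ↦ 0  <
u = 0, v = 1 ↦ 0  <
u = 1/3, v = 0 ↦ 2/3  ≥
u = 1/3, v = 1/3 ↦ 2/3  ≥
u = 1/3, v = 2/3 ↦ 1/3  <
u = 1/3, v = 1 ↦ 1/3  <
u = 2/3, v = 0 ↦ 2/3  ≥
u = 2/3, v = 1/3 ↦ 2/3  ≥
u = 2/3, v = 2/3 ↦ 2/3  ≥
u = 2/3, v = 1 ↦ 2/3  ≥
u = 1, v = 0 ↦ 0  <
u = 1, v = 1/3 ↦ 0  <
u = 1, v = 2/3 ↦ 0  <
u = 1, v = 1 ↦ 0  <
So 6 of the 16 assignments meet the threshold.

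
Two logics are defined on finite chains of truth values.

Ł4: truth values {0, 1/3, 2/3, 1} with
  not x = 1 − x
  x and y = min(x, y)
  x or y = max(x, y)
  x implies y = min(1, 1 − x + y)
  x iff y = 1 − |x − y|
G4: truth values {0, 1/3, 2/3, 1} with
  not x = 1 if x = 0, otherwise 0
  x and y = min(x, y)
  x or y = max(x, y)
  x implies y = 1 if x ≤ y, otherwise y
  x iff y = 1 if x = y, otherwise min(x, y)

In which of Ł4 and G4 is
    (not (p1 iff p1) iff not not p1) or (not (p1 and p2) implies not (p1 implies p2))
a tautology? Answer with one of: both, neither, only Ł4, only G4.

only G4

In Ł4: at p1 = 1/3, p2 = 0 the value is 2/3 — not a tautology.
In G4: every assignment gives 1 — tautology.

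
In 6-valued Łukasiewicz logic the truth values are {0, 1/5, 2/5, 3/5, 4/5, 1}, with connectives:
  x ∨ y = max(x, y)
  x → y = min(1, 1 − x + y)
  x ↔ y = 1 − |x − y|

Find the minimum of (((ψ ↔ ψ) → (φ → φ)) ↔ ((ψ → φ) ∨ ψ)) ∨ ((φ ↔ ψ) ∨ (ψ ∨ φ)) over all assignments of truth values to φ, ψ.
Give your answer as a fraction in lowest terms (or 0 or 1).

3/5

Take φ = 0, ψ = 2/5:
ψ ↔ ψ = 2/5 ↔ 2/5 = 1
φ → φ = 0 → 0 = 1
(ψ ↔ ψ) → (φ → φ) = 1 → 1 = 1
ψ → φ = 2/5 → 0 = 3/5
(ψ → φ) ∨ ψ = 3/5 ∨ 2/5 = 3/5
((ψ ↔ ψ) → (φ → φ)) ↔ ((ψ → φ) ∨ ψ) = 1 ↔ 3/5 = 3/5
φ ↔ ψ = 0 ↔ 2/5 = 3/5
ψ ∨ φ = 2/5 ∨ 0 = 2/5
(φ ↔ ψ) ∨ (ψ ∨ φ) = 3/5 ∨ 2/5 = 3/5
(((ψ ↔ ψ) → (φ → φ)) ↔ ((ψ → φ) ∨ ψ)) ∨ ((φ ↔ ψ) ∨ (ψ ∨ φ)) = 3/5 ∨ 3/5 = 3/5
No assignment yields a value below 3/5, so this is the minimum.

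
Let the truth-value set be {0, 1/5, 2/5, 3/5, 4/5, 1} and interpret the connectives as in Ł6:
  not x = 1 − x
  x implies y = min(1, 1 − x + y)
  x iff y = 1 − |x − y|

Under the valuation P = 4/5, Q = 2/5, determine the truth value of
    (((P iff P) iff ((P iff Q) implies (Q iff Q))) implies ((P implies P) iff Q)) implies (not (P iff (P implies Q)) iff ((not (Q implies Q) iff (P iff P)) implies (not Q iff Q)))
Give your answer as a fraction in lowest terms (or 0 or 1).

P iff P = 4/5 iff 4/5 = 1
P iff Q = 4/5 iff 2/5 = 3/5
Q iff Q = 2/5 iff 2/5 = 1
(P iff Q) implies (Q iff Q) = 3/5 implies 1 = 1
(P iff P) iff ((P iff Q) implies (Q iff Q)) = 1 iff 1 = 1
P implies P = 4/5 implies 4/5 = 1
(P implies P) iff Q = 1 iff 2/5 = 2/5
((P iff P) iff ((P iff Q) implies (Q iff Q))) implies ((P implies P) iff Q) = 1 implies 2/5 = 2/5
P implies Q = 4/5 implies 2/5 = 3/5
P iff (P implies Q) = 4/5 iff 3/5 = 4/5
not (P iff (P implies Q)) = not 4/5 = 1/5
Q implies Q = 2/5 implies 2/5 = 1
not (Q implies Q) = not 1 = 0
P iff P = 4/5 iff 4/5 = 1
not (Q implies Q) iff (P iff P) = 0 iff 1 = 0
not Q = not 2/5 = 3/5
not Q iff Q = 3/5 iff 2/5 = 4/5
(not (Q implies Q) iff (P iff P)) implies (not Q iff Q) = 0 implies 4/5 = 1
not (P iff (P implies Q)) iff ((not (Q implies Q) iff (P iff P)) implies (not Q iff Q)) = 1/5 iff 1 = 1/5
(((P iff P) iff ((P iff Q) implies (Q iff Q))) implies ((P implies P) iff Q)) implies (not (P iff (P implies Q)) iff ((not (Q implies Q) iff (P iff P)) implies (not Q iff Q))) = 2/5 implies 1/5 = 4/5

4/5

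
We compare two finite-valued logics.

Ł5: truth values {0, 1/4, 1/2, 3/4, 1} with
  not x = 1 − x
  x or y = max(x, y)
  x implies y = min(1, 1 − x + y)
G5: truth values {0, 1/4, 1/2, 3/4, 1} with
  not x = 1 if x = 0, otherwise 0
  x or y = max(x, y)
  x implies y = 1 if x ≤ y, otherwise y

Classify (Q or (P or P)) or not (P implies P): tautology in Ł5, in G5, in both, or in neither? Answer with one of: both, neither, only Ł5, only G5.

neither

In Ł5: at P = 0, Q = 0 the value is 0 — not a tautology.
In G5: at P = 0, Q = 0 the value is 0 — not a tautology.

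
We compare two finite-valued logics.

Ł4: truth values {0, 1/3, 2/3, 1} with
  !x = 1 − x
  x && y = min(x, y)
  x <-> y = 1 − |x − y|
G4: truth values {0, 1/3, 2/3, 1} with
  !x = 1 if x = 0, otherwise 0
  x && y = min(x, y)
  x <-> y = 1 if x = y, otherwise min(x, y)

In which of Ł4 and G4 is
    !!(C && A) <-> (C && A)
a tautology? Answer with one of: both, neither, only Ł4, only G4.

In Ł4: every assignment gives 1 — tautology.
In G4: at A = 1/3, C = 1/3 the value is 1/3 — not a tautology.

only Ł4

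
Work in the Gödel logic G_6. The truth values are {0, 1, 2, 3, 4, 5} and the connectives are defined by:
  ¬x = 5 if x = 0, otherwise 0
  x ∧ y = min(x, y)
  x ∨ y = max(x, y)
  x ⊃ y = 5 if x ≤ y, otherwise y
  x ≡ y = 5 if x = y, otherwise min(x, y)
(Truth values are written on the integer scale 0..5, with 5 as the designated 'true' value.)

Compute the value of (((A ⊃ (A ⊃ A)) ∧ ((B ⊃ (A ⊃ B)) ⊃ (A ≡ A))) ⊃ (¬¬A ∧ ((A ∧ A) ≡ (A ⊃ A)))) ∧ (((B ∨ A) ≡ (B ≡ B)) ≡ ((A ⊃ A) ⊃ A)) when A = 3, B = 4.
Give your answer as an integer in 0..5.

3

A ⊃ A = 3 ⊃ 3 = 5
A ⊃ (A ⊃ A) = 3 ⊃ 5 = 5
A ⊃ B = 3 ⊃ 4 = 5
B ⊃ (A ⊃ B) = 4 ⊃ 5 = 5
A ≡ A = 3 ≡ 3 = 5
(B ⊃ (A ⊃ B)) ⊃ (A ≡ A) = 5 ⊃ 5 = 5
(A ⊃ (A ⊃ A)) ∧ ((B ⊃ (A ⊃ B)) ⊃ (A ≡ A)) = 5 ∧ 5 = 5
¬A = ¬3 = 0
¬¬A = ¬0 = 5
A ∧ A = 3 ∧ 3 = 3
A ⊃ A = 3 ⊃ 3 = 5
(A ∧ A) ≡ (A ⊃ A) = 3 ≡ 5 = 3
¬¬A ∧ ((A ∧ A) ≡ (A ⊃ A)) = 5 ∧ 3 = 3
((A ⊃ (A ⊃ A)) ∧ ((B ⊃ (A ⊃ B)) ⊃ (A ≡ A))) ⊃ (¬¬A ∧ ((A ∧ A) ≡ (A ⊃ A))) = 5 ⊃ 3 = 3
B ∨ A = 4 ∨ 3 = 4
B ≡ B = 4 ≡ 4 = 5
(B ∨ A) ≡ (B ≡ B) = 4 ≡ 5 = 4
A ⊃ A = 3 ⊃ 3 = 5
(A ⊃ A) ⊃ A = 5 ⊃ 3 = 3
((B ∨ A) ≡ (B ≡ B)) ≡ ((A ⊃ A) ⊃ A) = 4 ≡ 3 = 3
(((A ⊃ (A ⊃ A)) ∧ ((B ⊃ (A ⊃ B)) ⊃ (A ≡ A))) ⊃ (¬¬A ∧ ((A ∧ A) ≡ (A ⊃ A)))) ∧ (((B ∨ A) ≡ (B ≡ B)) ≡ ((A ⊃ A) ⊃ A)) = 3 ∧ 3 = 3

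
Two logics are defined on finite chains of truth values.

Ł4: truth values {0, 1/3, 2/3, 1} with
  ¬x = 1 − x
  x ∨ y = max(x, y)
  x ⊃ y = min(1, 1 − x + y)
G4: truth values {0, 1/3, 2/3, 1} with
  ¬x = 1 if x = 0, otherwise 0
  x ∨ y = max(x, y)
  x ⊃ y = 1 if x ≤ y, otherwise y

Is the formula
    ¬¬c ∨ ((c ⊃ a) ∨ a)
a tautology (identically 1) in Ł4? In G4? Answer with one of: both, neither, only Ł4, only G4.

only G4

In Ł4: at a = 0, c = 1/3 the value is 2/3 — not a tautology.
In G4: every assignment gives 1 — tautology.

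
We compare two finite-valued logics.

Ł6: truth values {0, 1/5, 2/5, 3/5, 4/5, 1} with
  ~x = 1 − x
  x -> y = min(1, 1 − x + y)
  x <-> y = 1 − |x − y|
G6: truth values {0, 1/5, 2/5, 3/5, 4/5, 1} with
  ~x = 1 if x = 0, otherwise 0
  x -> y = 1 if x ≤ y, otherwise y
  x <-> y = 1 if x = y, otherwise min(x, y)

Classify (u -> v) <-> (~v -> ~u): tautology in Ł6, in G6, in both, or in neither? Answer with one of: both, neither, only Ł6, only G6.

In Ł6: every assignment gives 1 — tautology.
In G6: at u = 2/5, v = 1/5 the value is 1/5 — not a tautology.

only Ł6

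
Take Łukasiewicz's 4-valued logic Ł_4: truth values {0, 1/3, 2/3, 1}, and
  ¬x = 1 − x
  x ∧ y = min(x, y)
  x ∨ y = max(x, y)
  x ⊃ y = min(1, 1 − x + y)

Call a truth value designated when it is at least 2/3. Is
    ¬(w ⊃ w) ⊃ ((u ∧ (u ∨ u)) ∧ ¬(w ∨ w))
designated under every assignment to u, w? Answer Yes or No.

u = 0, w = 0 ↦ 1
u = 0, w = 1/3 ↦ 1
u = 0, w = 2/3 ↦ 1
u = 0, w = 1 ↦ 1
u = 1/3, w = 0 ↦ 1
u = 1/3, w = 1/3 ↦ 1
u = 1/3, w = 2/3 ↦ 1
u = 1/3, w = 1 ↦ 1
u = 2/3, w = 0 ↦ 1
u = 2/3, w = 1/3 ↦ 1
u = 2/3, w = 2/3 ↦ 1
u = 2/3, w = 1 ↦ 1
u = 1, w = 0 ↦ 1
u = 1, w = 1/3 ↦ 1
u = 1, w = 2/3 ↦ 1
u = 1, w = 1 ↦ 1
Every assignment gives a value ≥ 2/3.

Yes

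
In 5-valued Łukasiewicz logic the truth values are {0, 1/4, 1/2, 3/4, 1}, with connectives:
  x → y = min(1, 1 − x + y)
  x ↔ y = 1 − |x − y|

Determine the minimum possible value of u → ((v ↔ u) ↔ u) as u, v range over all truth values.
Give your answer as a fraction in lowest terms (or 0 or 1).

0

Take u = 1, v = 0:
v ↔ u = 0 ↔ 1 = 0
(v ↔ u) ↔ u = 0 ↔ 1 = 0
u → ((v ↔ u) ↔ u) = 1 → 0 = 0
No assignment yields a value below 0, so this is the minimum.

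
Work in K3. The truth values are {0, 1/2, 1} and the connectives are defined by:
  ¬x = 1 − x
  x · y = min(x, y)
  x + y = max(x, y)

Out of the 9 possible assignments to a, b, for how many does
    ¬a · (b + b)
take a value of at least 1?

a = 0, b = 0 ↦ 0  <
a = 0, b = 1/2 ↦ 1/2  <
a = 0, b = 1 ↦ 1  ≥
a = 1/2, b = 0 ↦ 0  <
a = 1/2, b = 1/2 ↦ 1/2  <
a = 1/2, b = 1 ↦ 1/2  <
a = 1, b = 0 ↦ 0  <
a = 1, b = 1/2 ↦ 0  <
a = 1, b = 1 ↦ 0  <
So 1 of the 9 assignments meets the threshold.

1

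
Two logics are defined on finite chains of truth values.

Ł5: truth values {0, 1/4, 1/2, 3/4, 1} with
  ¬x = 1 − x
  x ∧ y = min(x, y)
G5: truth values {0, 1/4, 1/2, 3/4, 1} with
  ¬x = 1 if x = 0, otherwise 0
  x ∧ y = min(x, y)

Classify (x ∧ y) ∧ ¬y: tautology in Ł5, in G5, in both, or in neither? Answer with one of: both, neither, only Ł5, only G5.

In Ł5: at x = 0, y = 0 the value is 0 — not a tautology.
In G5: at x = 0, y = 0 the value is 0 — not a tautology.

neither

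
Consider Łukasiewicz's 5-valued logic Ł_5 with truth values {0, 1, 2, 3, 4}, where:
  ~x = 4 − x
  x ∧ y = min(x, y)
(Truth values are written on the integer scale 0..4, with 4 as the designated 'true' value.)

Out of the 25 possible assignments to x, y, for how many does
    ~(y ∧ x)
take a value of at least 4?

9

value 4: 9 assignments (counts)
value 3: 7 assignments
value 2: 5 assignments
value 1: 3 assignments
value 0: 1 assignment
So 9 of the 25 assignments meet the threshold.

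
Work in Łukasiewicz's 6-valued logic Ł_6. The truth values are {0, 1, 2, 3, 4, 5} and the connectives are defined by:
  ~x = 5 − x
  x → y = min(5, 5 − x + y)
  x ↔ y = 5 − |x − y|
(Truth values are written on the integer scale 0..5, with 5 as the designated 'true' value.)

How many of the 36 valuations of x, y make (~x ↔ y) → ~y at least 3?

value 5: 17 assignments (counts)
value 4: 7 assignments (counts)
value 3: 5 assignments (counts)
value 2: 4 assignments
value 1: 2 assignments
value 0: 1 assignment
So 29 of the 36 assignments meet the threshold.

29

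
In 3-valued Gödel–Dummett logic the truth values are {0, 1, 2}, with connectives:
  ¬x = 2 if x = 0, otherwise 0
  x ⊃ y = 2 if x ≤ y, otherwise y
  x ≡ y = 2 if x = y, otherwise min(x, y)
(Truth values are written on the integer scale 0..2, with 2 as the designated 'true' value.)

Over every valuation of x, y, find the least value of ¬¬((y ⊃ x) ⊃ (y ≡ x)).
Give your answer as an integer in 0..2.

0

Take x = 1, y = 0:
y ⊃ x = 0 ⊃ 1 = 2
y ≡ x = 0 ≡ 1 = 0
(y ⊃ x) ⊃ (y ≡ x) = 2 ⊃ 0 = 0
¬((y ⊃ x) ⊃ (y ≡ x)) = ¬0 = 2
¬¬((y ⊃ x) ⊃ (y ≡ x)) = ¬2 = 0
No assignment yields a value below 0, so this is the minimum.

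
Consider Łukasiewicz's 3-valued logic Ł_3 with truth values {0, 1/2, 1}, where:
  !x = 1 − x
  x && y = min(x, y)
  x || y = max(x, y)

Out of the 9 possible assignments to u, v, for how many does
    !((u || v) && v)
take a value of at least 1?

3

u = 0, v = 0 ↦ 1  ≥
u = 0, v = 1/2 ↦ 1/2  <
u = 0, v = 1 ↦ 0  <
u = 1/2, v = 0 ↦ 1  ≥
u = 1/2, v = 1/2 ↦ 1/2  <
u = 1/2, v = 1 ↦ 0  <
u = 1, v = 0 ↦ 1  ≥
u = 1, v = 1/2 ↦ 1/2  <
u = 1, v = 1 ↦ 0  <
So 3 of the 9 assignments meet the threshold.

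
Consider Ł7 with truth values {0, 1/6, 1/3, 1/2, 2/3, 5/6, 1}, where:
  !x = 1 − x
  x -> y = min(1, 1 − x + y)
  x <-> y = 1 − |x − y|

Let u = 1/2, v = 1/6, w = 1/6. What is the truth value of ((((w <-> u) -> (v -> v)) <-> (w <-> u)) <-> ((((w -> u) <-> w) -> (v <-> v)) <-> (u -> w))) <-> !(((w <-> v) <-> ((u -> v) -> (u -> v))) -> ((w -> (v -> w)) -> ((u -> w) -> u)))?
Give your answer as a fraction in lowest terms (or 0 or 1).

1/6

w <-> u = 1/6 <-> 1/2 = 2/3
v -> v = 1/6 -> 1/6 = 1
(w <-> u) -> (v -> v) = 2/3 -> 1 = 1
w <-> u = 1/6 <-> 1/2 = 2/3
((w <-> u) -> (v -> v)) <-> (w <-> u) = 1 <-> 2/3 = 2/3
w -> u = 1/6 -> 1/2 = 1
(w -> u) <-> w = 1 <-> 1/6 = 1/6
v <-> v = 1/6 <-> 1/6 = 1
((w -> u) <-> w) -> (v <-> v) = 1/6 -> 1 = 1
u -> w = 1/2 -> 1/6 = 2/3
(((w -> u) <-> w) -> (v <-> v)) <-> (u -> w) = 1 <-> 2/3 = 2/3
(((w <-> u) -> (v -> v)) <-> (w <-> u)) <-> ((((w -> u) <-> w) -> (v <-> v)) <-> (u -> w)) = 2/3 <-> 2/3 = 1
w <-> v = 1/6 <-> 1/6 = 1
u -> v = 1/2 -> 1/6 = 2/3
u -> v = 1/2 -> 1/6 = 2/3
(u -> v) -> (u -> v) = 2/3 -> 2/3 = 1
(w <-> v) <-> ((u -> v) -> (u -> v)) = 1 <-> 1 = 1
v -> w = 1/6 -> 1/6 = 1
w -> (v -> w) = 1/6 -> 1 = 1
u -> w = 1/2 -> 1/6 = 2/3
(u -> w) -> u = 2/3 -> 1/2 = 5/6
(w -> (v -> w)) -> ((u -> w) -> u) = 1 -> 5/6 = 5/6
((w <-> v) <-> ((u -> v) -> (u -> v))) -> ((w -> (v -> w)) -> ((u -> w) -> u)) = 1 -> 5/6 = 5/6
!(((w <-> v) <-> ((u -> v) -> (u -> v))) -> ((w -> (v -> w)) -> ((u -> w) -> u))) = !5/6 = 1/6
((((w <-> u) -> (v -> v)) <-> (w <-> u)) <-> ((((w -> u) <-> w) -> (v <-> v)) <-> (u -> w))) <-> !(((w <-> v) <-> ((u -> v) -> (u -> v))) -> ((w -> (v -> w)) -> ((u -> w) -> u))) = 1 <-> 1/6 = 1/6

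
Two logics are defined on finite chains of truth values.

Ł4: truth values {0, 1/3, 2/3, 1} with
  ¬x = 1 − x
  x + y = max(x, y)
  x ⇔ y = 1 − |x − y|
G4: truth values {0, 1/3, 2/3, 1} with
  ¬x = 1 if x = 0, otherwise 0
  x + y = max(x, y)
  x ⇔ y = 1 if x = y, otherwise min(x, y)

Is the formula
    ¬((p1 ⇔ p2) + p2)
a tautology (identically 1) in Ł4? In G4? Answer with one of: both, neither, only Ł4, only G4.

In Ł4: at p1 = 0, p2 = 0 the value is 0 — not a tautology.
In G4: at p1 = 0, p2 = 0 the value is 0 — not a tautology.

neither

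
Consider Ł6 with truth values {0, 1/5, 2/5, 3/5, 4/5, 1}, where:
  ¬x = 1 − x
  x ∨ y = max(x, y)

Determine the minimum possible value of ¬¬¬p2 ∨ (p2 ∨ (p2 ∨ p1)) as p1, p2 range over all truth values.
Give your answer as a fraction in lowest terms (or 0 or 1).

3/5

Take p1 = 0, p2 = 2/5:
¬p2 = ¬2/5 = 3/5
¬¬p2 = ¬3/5 = 2/5
¬¬¬p2 = ¬2/5 = 3/5
p2 ∨ p1 = 2/5 ∨ 0 = 2/5
p2 ∨ (p2 ∨ p1) = 2/5 ∨ 2/5 = 2/5
¬¬¬p2 ∨ (p2 ∨ (p2 ∨ p1)) = 3/5 ∨ 2/5 = 3/5
No assignment yields a value below 3/5, so this is the minimum.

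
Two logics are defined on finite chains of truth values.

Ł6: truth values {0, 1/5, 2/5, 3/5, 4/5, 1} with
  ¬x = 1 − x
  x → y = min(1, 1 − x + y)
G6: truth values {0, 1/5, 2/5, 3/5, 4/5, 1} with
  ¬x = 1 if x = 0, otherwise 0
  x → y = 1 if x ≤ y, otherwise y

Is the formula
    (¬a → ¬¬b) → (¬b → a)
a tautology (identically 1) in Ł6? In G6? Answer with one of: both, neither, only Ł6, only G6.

only Ł6

In Ł6: every assignment gives 1 — tautology.
In G6: at a = 1/5, b = 0 the value is 1/5 — not a tautology.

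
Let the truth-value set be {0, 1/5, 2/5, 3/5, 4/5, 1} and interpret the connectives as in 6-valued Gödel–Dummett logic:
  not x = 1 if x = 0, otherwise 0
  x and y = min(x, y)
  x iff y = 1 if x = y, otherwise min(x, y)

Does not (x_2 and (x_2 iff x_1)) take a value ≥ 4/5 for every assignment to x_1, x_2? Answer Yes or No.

No

Counterexample: take x_1 = 1/5, x_2 = 1/5.
x_2 iff x_1 = 1/5 iff 1/5 = 1
x_2 and (x_2 iff x_1) = 1/5 and 1 = 1/5
not (x_2 and (x_2 iff x_1)) = not 1/5 = 0
This gives 0, which is below 4/5.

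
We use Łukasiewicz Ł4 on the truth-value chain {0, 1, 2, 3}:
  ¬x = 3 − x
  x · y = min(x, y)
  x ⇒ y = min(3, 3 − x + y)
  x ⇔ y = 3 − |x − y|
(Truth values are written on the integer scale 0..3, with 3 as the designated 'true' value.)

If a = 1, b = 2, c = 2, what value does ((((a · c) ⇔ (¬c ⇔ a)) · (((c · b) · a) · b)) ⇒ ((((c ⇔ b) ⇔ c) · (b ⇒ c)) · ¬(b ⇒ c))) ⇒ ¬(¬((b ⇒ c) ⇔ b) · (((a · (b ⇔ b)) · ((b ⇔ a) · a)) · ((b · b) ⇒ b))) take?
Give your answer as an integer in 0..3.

3

a · c = 1 · 2 = 1
¬c = ¬2 = 1
¬c ⇔ a = 1 ⇔ 1 = 3
(a · c) ⇔ (¬c ⇔ a) = 1 ⇔ 3 = 1
c · b = 2 · 2 = 2
(c · b) · a = 2 · 1 = 1
((c · b) · a) · b = 1 · 2 = 1
((a · c) ⇔ (¬c ⇔ a)) · (((c · b) · a) · b) = 1 · 1 = 1
c ⇔ b = 2 ⇔ 2 = 3
(c ⇔ b) ⇔ c = 3 ⇔ 2 = 2
b ⇒ c = 2 ⇒ 2 = 3
((c ⇔ b) ⇔ c) · (b ⇒ c) = 2 · 3 = 2
b ⇒ c = 2 ⇒ 2 = 3
¬(b ⇒ c) = ¬3 = 0
(((c ⇔ b) ⇔ c) · (b ⇒ c)) · ¬(b ⇒ c) = 2 · 0 = 0
(((a · c) ⇔ (¬c ⇔ a)) · (((c · b) · a) · b)) ⇒ ((((c ⇔ b) ⇔ c) · (b ⇒ c)) · ¬(b ⇒ c)) = 1 ⇒ 0 = 2
b ⇒ c = 2 ⇒ 2 = 3
(b ⇒ c) ⇔ b = 3 ⇔ 2 = 2
¬((b ⇒ c) ⇔ b) = ¬2 = 1
b ⇔ b = 2 ⇔ 2 = 3
a · (b ⇔ b) = 1 · 3 = 1
b ⇔ a = 2 ⇔ 1 = 2
(b ⇔ a) · a = 2 · 1 = 1
(a · (b ⇔ b)) · ((b ⇔ a) · a) = 1 · 1 = 1
b · b = 2 · 2 = 2
(b · b) ⇒ b = 2 ⇒ 2 = 3
((a · (b ⇔ b)) · ((b ⇔ a) · a)) · ((b · b) ⇒ b) = 1 · 3 = 1
¬((b ⇒ c) ⇔ b) · (((a · (b ⇔ b)) · ((b ⇔ a) · a)) · ((b · b) ⇒ b)) = 1 · 1 = 1
¬(¬((b ⇒ c) ⇔ b) · (((a · (b ⇔ b)) · ((b ⇔ a) · a)) · ((b · b) ⇒ b))) = ¬1 = 2
((((a · c) ⇔ (¬c ⇔ a)) · (((c · b) · a) · b)) ⇒ ((((c ⇔ b) ⇔ c) · (b ⇒ c)) · ¬(b ⇒ c))) ⇒ ¬(¬((b ⇒ c) ⇔ b) · (((a · (b ⇔ b)) · ((b ⇔ a) · a)) · ((b · b) ⇒ b))) = 2 ⇒ 2 = 3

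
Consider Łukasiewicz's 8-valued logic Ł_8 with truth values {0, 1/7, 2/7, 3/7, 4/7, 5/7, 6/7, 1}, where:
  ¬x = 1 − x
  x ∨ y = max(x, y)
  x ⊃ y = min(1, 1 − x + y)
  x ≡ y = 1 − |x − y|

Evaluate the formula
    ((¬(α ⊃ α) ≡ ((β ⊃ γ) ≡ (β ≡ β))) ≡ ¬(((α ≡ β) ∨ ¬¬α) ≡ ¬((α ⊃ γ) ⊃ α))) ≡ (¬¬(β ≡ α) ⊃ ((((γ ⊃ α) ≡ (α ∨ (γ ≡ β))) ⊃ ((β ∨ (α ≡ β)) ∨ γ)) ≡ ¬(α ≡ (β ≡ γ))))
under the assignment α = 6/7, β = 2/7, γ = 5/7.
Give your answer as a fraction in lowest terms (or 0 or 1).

1/7

α ⊃ α = 6/7 ⊃ 6/7 = 1
¬(α ⊃ α) = ¬1 = 0
β ⊃ γ = 2/7 ⊃ 5/7 = 1
β ≡ β = 2/7 ≡ 2/7 = 1
(β ⊃ γ) ≡ (β ≡ β) = 1 ≡ 1 = 1
¬(α ⊃ α) ≡ ((β ⊃ γ) ≡ (β ≡ β)) = 0 ≡ 1 = 0
α ≡ β = 6/7 ≡ 2/7 = 3/7
¬α = ¬6/7 = 1/7
¬¬α = ¬1/7 = 6/7
(α ≡ β) ∨ ¬¬α = 3/7 ∨ 6/7 = 6/7
α ⊃ γ = 6/7 ⊃ 5/7 = 6/7
(α ⊃ γ) ⊃ α = 6/7 ⊃ 6/7 = 1
¬((α ⊃ γ) ⊃ α) = ¬1 = 0
((α ≡ β) ∨ ¬¬α) ≡ ¬((α ⊃ γ) ⊃ α) = 6/7 ≡ 0 = 1/7
¬(((α ≡ β) ∨ ¬¬α) ≡ ¬((α ⊃ γ) ⊃ α)) = ¬1/7 = 6/7
(¬(α ⊃ α) ≡ ((β ⊃ γ) ≡ (β ≡ β))) ≡ ¬(((α ≡ β) ∨ ¬¬α) ≡ ¬((α ⊃ γ) ⊃ α)) = 0 ≡ 6/7 = 1/7
β ≡ α = 2/7 ≡ 6/7 = 3/7
¬(β ≡ α) = ¬3/7 = 4/7
¬¬(β ≡ α) = ¬4/7 = 3/7
γ ⊃ α = 5/7 ⊃ 6/7 = 1
γ ≡ β = 5/7 ≡ 2/7 = 4/7
α ∨ (γ ≡ β) = 6/7 ∨ 4/7 = 6/7
(γ ⊃ α) ≡ (α ∨ (γ ≡ β)) = 1 ≡ 6/7 = 6/7
α ≡ β = 6/7 ≡ 2/7 = 3/7
β ∨ (α ≡ β) = 2/7 ∨ 3/7 = 3/7
(β ∨ (α ≡ β)) ∨ γ = 3/7 ∨ 5/7 = 5/7
((γ ⊃ α) ≡ (α ∨ (γ ≡ β))) ⊃ ((β ∨ (α ≡ β)) ∨ γ) = 6/7 ⊃ 5/7 = 6/7
β ≡ γ = 2/7 ≡ 5/7 = 4/7
α ≡ (β ≡ γ) = 6/7 ≡ 4/7 = 5/7
¬(α ≡ (β ≡ γ)) = ¬5/7 = 2/7
(((γ ⊃ α) ≡ (α ∨ (γ ≡ β))) ⊃ ((β ∨ (α ≡ β)) ∨ γ)) ≡ ¬(α ≡ (β ≡ γ)) = 6/7 ≡ 2/7 = 3/7
¬¬(β ≡ α) ⊃ ((((γ ⊃ α) ≡ (α ∨ (γ ≡ β))) ⊃ ((β ∨ (α ≡ β)) ∨ γ)) ≡ ¬(α ≡ (β ≡ γ))) = 3/7 ⊃ 3/7 = 1
((¬(α ⊃ α) ≡ ((β ⊃ γ) ≡ (β ≡ β))) ≡ ¬(((α ≡ β) ∨ ¬¬α) ≡ ¬((α ⊃ γ) ⊃ α))) ≡ (¬¬(β ≡ α) ⊃ ((((γ ⊃ α) ≡ (α ∨ (γ ≡ β))) ⊃ ((β ∨ (α ≡ β)) ∨ γ)) ≡ ¬(α ≡ (β ≡ γ)))) = 1/7 ≡ 1 = 1/7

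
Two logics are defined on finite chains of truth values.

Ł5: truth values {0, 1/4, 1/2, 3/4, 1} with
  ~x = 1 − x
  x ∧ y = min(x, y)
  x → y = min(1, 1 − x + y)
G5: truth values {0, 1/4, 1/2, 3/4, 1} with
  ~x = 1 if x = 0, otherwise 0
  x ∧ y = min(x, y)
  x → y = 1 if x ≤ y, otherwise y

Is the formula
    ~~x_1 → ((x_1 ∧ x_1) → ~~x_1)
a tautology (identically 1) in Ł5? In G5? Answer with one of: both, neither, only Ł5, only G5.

both

In Ł5: every assignment gives 1 — tautology.
In G5: every assignment gives 1 — tautology.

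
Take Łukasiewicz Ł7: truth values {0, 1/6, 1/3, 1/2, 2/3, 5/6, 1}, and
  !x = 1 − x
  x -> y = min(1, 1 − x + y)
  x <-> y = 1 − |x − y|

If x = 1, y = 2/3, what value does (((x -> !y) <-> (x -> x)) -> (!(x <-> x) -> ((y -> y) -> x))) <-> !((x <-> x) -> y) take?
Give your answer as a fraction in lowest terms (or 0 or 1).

1/3

!y = !2/3 = 1/3
x -> !y = 1 -> 1/3 = 1/3
x -> x = 1 -> 1 = 1
(x -> !y) <-> (x -> x) = 1/3 <-> 1 = 1/3
x <-> x = 1 <-> 1 = 1
!(x <-> x) = !1 = 0
y -> y = 2/3 -> 2/3 = 1
(y -> y) -> x = 1 -> 1 = 1
!(x <-> x) -> ((y -> y) -> x) = 0 -> 1 = 1
((x -> !y) <-> (x -> x)) -> (!(x <-> x) -> ((y -> y) -> x)) = 1/3 -> 1 = 1
x <-> x = 1 <-> 1 = 1
(x <-> x) -> y = 1 -> 2/3 = 2/3
!((x <-> x) -> y) = !2/3 = 1/3
(((x -> !y) <-> (x -> x)) -> (!(x <-> x) -> ((y -> y) -> x))) <-> !((x <-> x) -> y) = 1 <-> 1/3 = 1/3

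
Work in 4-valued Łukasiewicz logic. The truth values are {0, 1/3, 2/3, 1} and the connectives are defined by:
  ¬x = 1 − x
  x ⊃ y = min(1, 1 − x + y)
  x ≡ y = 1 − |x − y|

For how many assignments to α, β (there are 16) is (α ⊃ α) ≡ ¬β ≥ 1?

α = 0, β = 0 ↦ 1  ≥
α = 0, β = 1/3 ↦ 2/3  <
α = 0, β = 2/3 ↦ 1/3  <
α = 0, β = 1 ↦ 0  <
α = 1/3, β = 0 ↦ 1  ≥
α = 1/3, β = 1/3 ↦ 2/3  <
α = 1/3, β = 2/3 ↦ 1/3  <
α = 1/3, β = 1 ↦ 0  <
α = 2/3, β = 0 ↦ 1  ≥
α = 2/3, β = 1/3 ↦ 2/3  <
α = 2/3, β = 2/3 ↦ 1/3  <
α = 2/3, β = 1 ↦ 0  <
α = 1, β = 0 ↦ 1  ≥
α = 1, β = 1/3 ↦ 2/3  <
α = 1, β = 2/3 ↦ 1/3  <
α = 1, β = 1 ↦ 0  <
So 4 of the 16 assignments meet the threshold.

4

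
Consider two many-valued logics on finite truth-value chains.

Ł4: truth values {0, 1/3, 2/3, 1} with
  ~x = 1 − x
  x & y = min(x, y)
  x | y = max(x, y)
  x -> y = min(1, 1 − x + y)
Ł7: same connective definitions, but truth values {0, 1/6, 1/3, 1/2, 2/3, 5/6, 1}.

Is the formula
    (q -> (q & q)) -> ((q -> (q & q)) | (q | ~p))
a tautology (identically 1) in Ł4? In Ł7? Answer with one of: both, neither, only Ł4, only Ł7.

In Ł4: every assignment gives 1 — tautology.
In Ł7: every assignment gives 1 — tautology.

both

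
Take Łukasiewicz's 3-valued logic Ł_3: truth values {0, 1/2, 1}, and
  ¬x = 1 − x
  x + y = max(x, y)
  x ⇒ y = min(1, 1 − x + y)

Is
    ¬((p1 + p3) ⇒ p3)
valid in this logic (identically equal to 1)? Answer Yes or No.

Counterexample: take p1 = 0, p3 = 0.
p1 + p3 = 0 + 0 = 0
(p1 + p3) ⇒ p3 = 0 ⇒ 0 = 1
¬((p1 + p3) ⇒ p3) = ¬1 = 0
This gives 0 ≠ 1.

No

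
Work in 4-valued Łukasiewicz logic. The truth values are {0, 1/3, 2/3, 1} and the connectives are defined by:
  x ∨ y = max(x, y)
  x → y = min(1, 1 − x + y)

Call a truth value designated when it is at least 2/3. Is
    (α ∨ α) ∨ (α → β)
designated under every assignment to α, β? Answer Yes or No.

Yes

α = 0, β = 0 ↦ 1
α = 0, β = 1/3 ↦ 1
α = 0, β = 2/3 ↦ 1
α = 0, β = 1 ↦ 1
α = 1/3, β = 0 ↦ 2/3
α = 1/3, β = 1/3 ↦ 1
α = 1/3, β = 2/3 ↦ 1
α = 1/3, β = 1 ↦ 1
α = 2/3, β = 0 ↦ 2/3
α = 2/3, β = 1/3 ↦ 2/3
α = 2/3, β = 2/3 ↦ 1
α = 2/3, β = 1 ↦ 1
α = 1, β = 0 ↦ 1
α = 1, β = 1/3 ↦ 1
α = 1, β = 2/3 ↦ 1
α = 1, β = 1 ↦ 1
Every assignment gives a value ≥ 2/3.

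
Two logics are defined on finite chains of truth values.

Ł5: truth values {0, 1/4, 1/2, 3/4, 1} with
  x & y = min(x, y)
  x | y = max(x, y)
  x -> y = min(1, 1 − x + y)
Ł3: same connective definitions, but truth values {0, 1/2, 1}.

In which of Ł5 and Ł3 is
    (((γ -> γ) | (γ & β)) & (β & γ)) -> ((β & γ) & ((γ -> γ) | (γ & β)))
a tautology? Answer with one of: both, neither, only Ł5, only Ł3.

both

In Ł5: every assignment gives 1 — tautology.
In Ł3: every assignment gives 1 — tautology.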